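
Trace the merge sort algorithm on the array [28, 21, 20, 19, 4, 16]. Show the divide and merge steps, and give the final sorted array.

Merge sort trace:

Split: [28, 21, 20, 19, 4, 16] -> [28, 21, 20] and [19, 4, 16]
  Split: [28, 21, 20] -> [28] and [21, 20]
    Split: [21, 20] -> [21] and [20]
    Merge: [21] + [20] -> [20, 21]
  Merge: [28] + [20, 21] -> [20, 21, 28]
  Split: [19, 4, 16] -> [19] and [4, 16]
    Split: [4, 16] -> [4] and [16]
    Merge: [4] + [16] -> [4, 16]
  Merge: [19] + [4, 16] -> [4, 16, 19]
Merge: [20, 21, 28] + [4, 16, 19] -> [4, 16, 19, 20, 21, 28]

Final sorted array: [4, 16, 19, 20, 21, 28]

The merge sort proceeds by recursively splitting the array and merging sorted halves.
After all merges, the sorted array is [4, 16, 19, 20, 21, 28].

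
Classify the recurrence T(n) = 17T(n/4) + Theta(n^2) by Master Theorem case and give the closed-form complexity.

Master Theorem for T(n) = 17T(n/4) + O(n^2):

a = 17, b = 4, c = 2
log_b(a) = log_4(17) = 2.0437

Case 1: c = 2 < log_4(17) = 2.0437
T(n) = O(n^(log_4 17))

For T(n) = 17T(n/4) + O(n^2): log_4(17) = 2.0437. This is Case 1 of the Master Theorem (c < log_b(a), work dominated by leaves), giving O(n^(log_4 17)).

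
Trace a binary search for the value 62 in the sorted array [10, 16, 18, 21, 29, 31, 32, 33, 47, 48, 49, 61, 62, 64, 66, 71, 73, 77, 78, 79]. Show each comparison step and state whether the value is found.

Binary search for 62 in [10, 16, 18, 21, 29, 31, 32, 33, 47, 48, 49, 61, 62, 64, 66, 71, 73, 77, 78, 79]:

lo=0, hi=19, mid=9, arr[mid]=48 -> 48 < 62, search right half
lo=10, hi=19, mid=14, arr[mid]=66 -> 66 > 62, search left half
lo=10, hi=13, mid=11, arr[mid]=61 -> 61 < 62, search right half
lo=12, hi=13, mid=12, arr[mid]=62 -> Found target at index 12!

Binary search finds 62 at index 12 after 4 comparisons. The search repeatedly halves the search space by comparing with the middle element.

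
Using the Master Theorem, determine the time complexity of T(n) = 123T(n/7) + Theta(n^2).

Master Theorem for T(n) = 123T(n/7) + O(n^2):

a = 123, b = 7, c = 2
log_b(a) = log_7(123) = 2.4730

Case 1: c = 2 < log_7(123) = 2.4730
T(n) = O(n^(log_7 123))

For T(n) = 123T(n/7) + O(n^2): log_7(123) = 2.4730. This is Case 1 of the Master Theorem (c < log_b(a), work dominated by leaves), giving O(n^(log_7 123)).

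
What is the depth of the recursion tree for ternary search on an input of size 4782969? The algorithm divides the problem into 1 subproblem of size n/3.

For divide and conquer with division factor 3:

Problem sizes at each level:
Level 0: 4782969
Level 1: 1594323
Level 2: 531441
Level 3: 177147
Level 4: 59049
Level 5: 19683
Level 6: 6561
Level 7: 2187
Level 8: 729
Level 9: 243
Level 10: 81
Level 11: 27
Level 12: 9
Level 13: 3
Level 14: 1

The root is level 0 and the size-1 base case is level 14 (the tree spans levels 0 through 14, i.e. 15 levels counting the root), so the depth is the number of divisions: log_3(4782969) = 14

The recursion tree depth is log_3(4782969) = 14. At each level, the problem size is divided by 3, so it takes 14 divisions to reduce to a base case of size 1. The algorithm makes 1 recursive call at each level.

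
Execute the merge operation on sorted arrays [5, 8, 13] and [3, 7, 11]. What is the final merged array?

Merging process:

Compare 5 vs 3: take 3 from right. Merged: [3]
Compare 5 vs 7: take 5 from left. Merged: [3, 5]
Compare 8 vs 7: take 7 from right. Merged: [3, 5, 7]
Compare 8 vs 11: take 8 from left. Merged: [3, 5, 7, 8]
Compare 13 vs 11: take 11 from right. Merged: [3, 5, 7, 8, 11]
Append remaining from left: [13]. Merged: [3, 5, 7, 8, 11, 13]

Final merged array: [3, 5, 7, 8, 11, 13]
Total comparisons: 5

The merged array is [3, 5, 7, 8, 11, 13], requiring 5 comparisons. The merge step runs in O(n) time where n is the total number of elements.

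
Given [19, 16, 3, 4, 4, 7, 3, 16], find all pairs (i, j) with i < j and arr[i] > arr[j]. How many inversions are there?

Finding inversions in [19, 16, 3, 4, 4, 7, 3, 16]:

(0, 1): arr[0]=19 > arr[1]=16
(0, 2): arr[0]=19 > arr[2]=3
(0, 3): arr[0]=19 > arr[3]=4
(0, 4): arr[0]=19 > arr[4]=4
(0, 5): arr[0]=19 > arr[5]=7
(0, 6): arr[0]=19 > arr[6]=3
(0, 7): arr[0]=19 > arr[7]=16
(1, 2): arr[1]=16 > arr[2]=3
(1, 3): arr[1]=16 > arr[3]=4
(1, 4): arr[1]=16 > arr[4]=4
(1, 5): arr[1]=16 > arr[5]=7
(1, 6): arr[1]=16 > arr[6]=3
(3, 6): arr[3]=4 > arr[6]=3
(4, 6): arr[4]=4 > arr[6]=3
(5, 6): arr[5]=7 > arr[6]=3

Total inversions: 15

The array has 15 inversion(s): (0,1), (0,2), (0,3), (0,4), (0,5), (0,6), (0,7), (1,2), (1,3), (1,4), (1,5), (1,6), (3,6), (4,6), (5,6). Each pair (i,j) satisfies i < j and arr[i] > arr[j].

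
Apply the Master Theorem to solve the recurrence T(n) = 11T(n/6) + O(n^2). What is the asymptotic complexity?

Master Theorem for T(n) = 11T(n/6) + O(n^2):

a = 11, b = 6, c = 2
log_b(a) = log_6(11) = 1.3383

Case 3: c = 2 > log_6(11) = 1.3383
T(n) = O(n^2) = O(n^2)

For T(n) = 11T(n/6) + O(n^2): log_6(11) = 1.3383. This is Case 3 of the Master Theorem (c > log_b(a), work dominated by root), giving O(n^2).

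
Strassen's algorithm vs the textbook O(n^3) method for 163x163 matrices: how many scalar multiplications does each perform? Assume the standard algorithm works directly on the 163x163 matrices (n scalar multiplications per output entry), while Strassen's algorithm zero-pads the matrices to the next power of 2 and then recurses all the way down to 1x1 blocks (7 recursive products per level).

Matrix multiplication for 163x163 matrices:

Strassen's algorithm requires power-of-2 dimensions. Pad 163x163 to 256x256 (next power of 2).

Standard algorithm: 163^3 = 4330747 multiplications
Strassen's algorithm: 7^(log2(256)) = 7^8 = 5764801 multiplications
Difference: 4330747 - 5764801 = -1434054 (Strassen uses MORE here due to padding overhead — for small or just-over-power-of-2 n, padding can outweigh the per-level savings)

Standard: 4330747 multiplications (163^3). Strassen: 5764801 multiplications (7^8, after padding to 256x256). Strassen reduces 8 recursive multiplications to 7 at each level.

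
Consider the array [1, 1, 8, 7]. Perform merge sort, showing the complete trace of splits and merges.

Merge sort trace:

Split: [1, 1, 8, 7] -> [1, 1] and [8, 7]
  Split: [1, 1] -> [1] and [1]
  Merge: [1] + [1] -> [1, 1]
  Split: [8, 7] -> [8] and [7]
  Merge: [8] + [7] -> [7, 8]
Merge: [1, 1] + [7, 8] -> [1, 1, 7, 8]

Final sorted array: [1, 1, 7, 8]

The merge sort proceeds by recursively splitting the array and merging sorted halves.
After all merges, the sorted array is [1, 1, 7, 8].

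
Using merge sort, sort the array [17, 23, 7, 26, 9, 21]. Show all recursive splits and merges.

Merge sort trace:

Split: [17, 23, 7, 26, 9, 21] -> [17, 23, 7] and [26, 9, 21]
  Split: [17, 23, 7] -> [17] and [23, 7]
    Split: [23, 7] -> [23] and [7]
    Merge: [23] + [7] -> [7, 23]
  Merge: [17] + [7, 23] -> [7, 17, 23]
  Split: [26, 9, 21] -> [26] and [9, 21]
    Split: [9, 21] -> [9] and [21]
    Merge: [9] + [21] -> [9, 21]
  Merge: [26] + [9, 21] -> [9, 21, 26]
Merge: [7, 17, 23] + [9, 21, 26] -> [7, 9, 17, 21, 23, 26]

Final sorted array: [7, 9, 17, 21, 23, 26]

The merge sort proceeds by recursively splitting the array and merging sorted halves.
After all merges, the sorted array is [7, 9, 17, 21, 23, 26].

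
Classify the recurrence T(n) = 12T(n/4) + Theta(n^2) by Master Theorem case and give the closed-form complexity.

Master Theorem for T(n) = 12T(n/4) + O(n^2):

a = 12, b = 4, c = 2
log_b(a) = log_4(12) = 1.7925

Case 3: c = 2 > log_4(12) = 1.7925
T(n) = O(n^2) = O(n^2)

For T(n) = 12T(n/4) + O(n^2): log_4(12) = 1.7925. This is Case 3 of the Master Theorem (c > log_b(a), work dominated by root), giving O(n^2).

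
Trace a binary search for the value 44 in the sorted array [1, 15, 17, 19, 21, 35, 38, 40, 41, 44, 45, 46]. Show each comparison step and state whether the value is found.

Binary search for 44 in [1, 15, 17, 19, 21, 35, 38, 40, 41, 44, 45, 46]:

lo=0, hi=11, mid=5, arr[mid]=35 -> 35 < 44, search right half
lo=6, hi=11, mid=8, arr[mid]=41 -> 41 < 44, search right half
lo=9, hi=11, mid=10, arr[mid]=45 -> 45 > 44, search left half
lo=9, hi=9, mid=9, arr[mid]=44 -> Found target at index 9!

Binary search finds 44 at index 9 after 4 comparisons. The search repeatedly halves the search space by comparing with the middle element.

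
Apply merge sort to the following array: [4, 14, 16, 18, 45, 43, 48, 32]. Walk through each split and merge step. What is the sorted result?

Merge sort trace:

Split: [4, 14, 16, 18, 45, 43, 48, 32] -> [4, 14, 16, 18] and [45, 43, 48, 32]
  Split: [4, 14, 16, 18] -> [4, 14] and [16, 18]
    Split: [4, 14] -> [4] and [14]
    Merge: [4] + [14] -> [4, 14]
    Split: [16, 18] -> [16] and [18]
    Merge: [16] + [18] -> [16, 18]
  Merge: [4, 14] + [16, 18] -> [4, 14, 16, 18]
  Split: [45, 43, 48, 32] -> [45, 43] and [48, 32]
    Split: [45, 43] -> [45] and [43]
    Merge: [45] + [43] -> [43, 45]
    Split: [48, 32] -> [48] and [32]
    Merge: [48] + [32] -> [32, 48]
  Merge: [43, 45] + [32, 48] -> [32, 43, 45, 48]
Merge: [4, 14, 16, 18] + [32, 43, 45, 48] -> [4, 14, 16, 18, 32, 43, 45, 48]

Final sorted array: [4, 14, 16, 18, 32, 43, 45, 48]

The merge sort proceeds by recursively splitting the array and merging sorted halves.
After all merges, the sorted array is [4, 14, 16, 18, 32, 43, 45, 48].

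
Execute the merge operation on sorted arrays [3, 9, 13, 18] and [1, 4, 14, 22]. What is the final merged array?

Merging process:

Compare 3 vs 1: take 1 from right. Merged: [1]
Compare 3 vs 4: take 3 from left. Merged: [1, 3]
Compare 9 vs 4: take 4 from right. Merged: [1, 3, 4]
Compare 9 vs 14: take 9 from left. Merged: [1, 3, 4, 9]
Compare 13 vs 14: take 13 from left. Merged: [1, 3, 4, 9, 13]
Compare 18 vs 14: take 14 from right. Merged: [1, 3, 4, 9, 13, 14]
Compare 18 vs 22: take 18 from left. Merged: [1, 3, 4, 9, 13, 14, 18]
Append remaining from right: [22]. Merged: [1, 3, 4, 9, 13, 14, 18, 22]

Final merged array: [1, 3, 4, 9, 13, 14, 18, 22]
Total comparisons: 7

The merged array is [1, 3, 4, 9, 13, 14, 18, 22], requiring 7 comparisons. The merge step runs in O(n) time where n is the total number of elements.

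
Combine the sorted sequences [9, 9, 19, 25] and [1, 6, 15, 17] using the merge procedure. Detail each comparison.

Merging process:

Compare 9 vs 1: take 1 from right. Merged: [1]
Compare 9 vs 6: take 6 from right. Merged: [1, 6]
Compare 9 vs 15: take 9 from left. Merged: [1, 6, 9]
Compare 9 vs 15: take 9 from left. Merged: [1, 6, 9, 9]
Compare 19 vs 15: take 15 from right. Merged: [1, 6, 9, 9, 15]
Compare 19 vs 17: take 17 from right. Merged: [1, 6, 9, 9, 15, 17]
Append remaining from left: [19, 25]. Merged: [1, 6, 9, 9, 15, 17, 19, 25]

Final merged array: [1, 6, 9, 9, 15, 17, 19, 25]
Total comparisons: 6

The merged array is [1, 6, 9, 9, 15, 17, 19, 25], requiring 6 comparisons. The merge step runs in O(n) time where n is the total number of elements.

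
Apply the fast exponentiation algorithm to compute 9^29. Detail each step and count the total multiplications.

Computing 9^29 by squaring (build up from 9^1; each line after the first costs one multiplication):

9^1 = 9
9^2 = (9^1)^2 = 9^2 = 81
9^3 = 9 * 9^2 = 9 * 81 = 729
9^6 = (9^3)^2 = 729^2 = 531441
9^7 = 9 * 9^6 = 9 * 531441 = 4782969
9^14 = (9^7)^2 = 4782969^2 = 22876792454961
9^28 = (9^14)^2 = 22876792454961^2 = 523347633027360537213511521
9^29 = 9 * 9^28 = 9 * 523347633027360537213511521 = 4710128697246244834921603689

Result: 4710128697246244834921603689
Multiplications needed: 7 (7 lines after 9^1)

9^29 = 4710128697246244834921603689. Using exponentiation by squaring, this requires 7 multiplications. The key idea: if the exponent is even, square the half-power; if odd, multiply by the base once.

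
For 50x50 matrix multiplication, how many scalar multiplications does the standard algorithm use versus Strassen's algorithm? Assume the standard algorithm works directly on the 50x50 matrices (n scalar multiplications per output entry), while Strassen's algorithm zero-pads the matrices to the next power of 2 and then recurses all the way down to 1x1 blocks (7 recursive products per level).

Matrix multiplication for 50x50 matrices:

Strassen's algorithm requires power-of-2 dimensions. Pad 50x50 to 64x64 (next power of 2).

Standard algorithm: 50^3 = 125000 multiplications
Strassen's algorithm: 7^(log2(64)) = 7^6 = 117649 multiplications
Savings: 125000 - 117649 = 7351 multiplications

Standard: 125000 multiplications (50^3). Strassen: 117649 multiplications (7^6, after padding to 64x64). Strassen reduces 8 recursive multiplications to 7 at each level.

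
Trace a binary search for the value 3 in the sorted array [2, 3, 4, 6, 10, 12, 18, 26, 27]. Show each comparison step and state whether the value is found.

Binary search for 3 in [2, 3, 4, 6, 10, 12, 18, 26, 27]:

lo=0, hi=8, mid=4, arr[mid]=10 -> 10 > 3, search left half
lo=0, hi=3, mid=1, arr[mid]=3 -> Found target at index 1!

Binary search finds 3 at index 1 after 2 comparisons. The search repeatedly halves the search space by comparing with the middle element.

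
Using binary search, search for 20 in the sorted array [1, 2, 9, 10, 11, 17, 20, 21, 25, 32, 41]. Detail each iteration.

Binary search for 20 in [1, 2, 9, 10, 11, 17, 20, 21, 25, 32, 41]:

lo=0, hi=10, mid=5, arr[mid]=17 -> 17 < 20, search right half
lo=6, hi=10, mid=8, arr[mid]=25 -> 25 > 20, search left half
lo=6, hi=7, mid=6, arr[mid]=20 -> Found target at index 6!

Binary search finds 20 at index 6 after 3 comparisons. The search repeatedly halves the search space by comparing with the middle element.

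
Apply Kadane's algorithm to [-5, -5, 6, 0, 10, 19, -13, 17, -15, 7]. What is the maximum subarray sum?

Using Kadane's algorithm on [-5, -5, 6, 0, 10, 19, -13, 17, -15, 7]:

Scanning through the array:
Position 1 (value -5): max_ending_here = -5, max_so_far = -5
Position 2 (value 6): max_ending_here = 6, max_so_far = 6
Position 3 (value 0): max_ending_here = 6, max_so_far = 6
Position 4 (value 10): max_ending_here = 16, max_so_far = 16
Position 5 (value 19): max_ending_here = 35, max_so_far = 35
Position 6 (value -13): max_ending_here = 22, max_so_far = 35
Position 7 (value 17): max_ending_here = 39, max_so_far = 39
Position 8 (value -15): max_ending_here = 24, max_so_far = 39
Position 9 (value 7): max_ending_here = 31, max_so_far = 39

Maximum subarray: [6, 0, 10, 19, -13, 17]
Maximum sum: 39

The maximum subarray is [6, 0, 10, 19, -13, 17] with sum 39. This subarray runs from index 2 to index 7.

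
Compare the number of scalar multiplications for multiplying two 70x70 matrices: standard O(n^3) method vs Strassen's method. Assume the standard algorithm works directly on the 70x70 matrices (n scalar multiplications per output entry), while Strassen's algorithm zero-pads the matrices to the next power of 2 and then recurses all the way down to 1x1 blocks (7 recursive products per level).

Matrix multiplication for 70x70 matrices:

Strassen's algorithm requires power-of-2 dimensions. Pad 70x70 to 128x128 (next power of 2).

Standard algorithm: 70^3 = 343000 multiplications
Strassen's algorithm: 7^(log2(128)) = 7^7 = 823543 multiplications
Difference: 343000 - 823543 = -480543 (Strassen uses MORE here due to padding overhead — for small or just-over-power-of-2 n, padding can outweigh the per-level savings)

Standard: 343000 multiplications (70^3). Strassen: 823543 multiplications (7^7, after padding to 128x128). Strassen reduces 8 recursive multiplications to 7 at each level.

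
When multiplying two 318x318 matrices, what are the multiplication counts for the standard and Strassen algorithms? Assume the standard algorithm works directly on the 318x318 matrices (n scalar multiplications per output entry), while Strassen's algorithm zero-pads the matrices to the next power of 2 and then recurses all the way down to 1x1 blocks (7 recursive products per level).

Matrix multiplication for 318x318 matrices:

Strassen's algorithm requires power-of-2 dimensions. Pad 318x318 to 512x512 (next power of 2).

Standard algorithm: 318^3 = 32157432 multiplications
Strassen's algorithm: 7^(log2(512)) = 7^9 = 40353607 multiplications
Difference: 32157432 - 40353607 = -8196175 (Strassen uses MORE here due to padding overhead — for small or just-over-power-of-2 n, padding can outweigh the per-level savings)

Standard: 32157432 multiplications (318^3). Strassen: 40353607 multiplications (7^9, after padding to 512x512). Strassen reduces 8 recursive multiplications to 7 at each level.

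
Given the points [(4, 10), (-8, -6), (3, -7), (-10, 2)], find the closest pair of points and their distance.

Computing all pairwise distances among 4 points:

d((4, 10), (-8, -6)) = 20.0
d((4, 10), (3, -7)) = 17.0294
d((4, 10), (-10, 2)) = 16.1245
d((-8, -6), (3, -7)) = 11.0454
d((-8, -6), (-10, 2)) = 8.2462 <-- minimum
d((3, -7), (-10, 2)) = 15.8114

Closest pair: (-8, -6) and (-10, 2) with distance 8.2462

The closest pair is (-8, -6) and (-10, 2) with Euclidean distance 8.2462. For 4 points, brute-force pairwise comparison is shown above. For large n, the divide-and-conquer algorithm (sort by x, recurse on halves, check the dividing strip) achieves O(n log n).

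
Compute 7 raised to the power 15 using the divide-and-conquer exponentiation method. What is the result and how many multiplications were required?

Computing 7^15 by squaring (build up from 7^1; each line after the first costs one multiplication):

7^1 = 7
7^2 = (7^1)^2 = 7^2 = 49
7^3 = 7 * 7^2 = 7 * 49 = 343
7^6 = (7^3)^2 = 343^2 = 117649
7^7 = 7 * 7^6 = 7 * 117649 = 823543
7^14 = (7^7)^2 = 823543^2 = 678223072849
7^15 = 7 * 7^14 = 7 * 678223072849 = 4747561509943

Result: 4747561509943
Multiplications needed: 6 (6 lines after 7^1)

7^15 = 4747561509943. Using exponentiation by squaring, this requires 6 multiplications. The key idea: if the exponent is even, square the half-power; if odd, multiply by the base once.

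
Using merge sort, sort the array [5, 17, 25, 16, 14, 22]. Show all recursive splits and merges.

Merge sort trace:

Split: [5, 17, 25, 16, 14, 22] -> [5, 17, 25] and [16, 14, 22]
  Split: [5, 17, 25] -> [5] and [17, 25]
    Split: [17, 25] -> [17] and [25]
    Merge: [17] + [25] -> [17, 25]
  Merge: [5] + [17, 25] -> [5, 17, 25]
  Split: [16, 14, 22] -> [16] and [14, 22]
    Split: [14, 22] -> [14] and [22]
    Merge: [14] + [22] -> [14, 22]
  Merge: [16] + [14, 22] -> [14, 16, 22]
Merge: [5, 17, 25] + [14, 16, 22] -> [5, 14, 16, 17, 22, 25]

Final sorted array: [5, 14, 16, 17, 22, 25]

The merge sort proceeds by recursively splitting the array and merging sorted halves.
After all merges, the sorted array is [5, 14, 16, 17, 22, 25].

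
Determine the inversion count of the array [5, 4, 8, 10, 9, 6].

Finding inversions in [5, 4, 8, 10, 9, 6]:

(0, 1): arr[0]=5 > arr[1]=4
(2, 5): arr[2]=8 > arr[5]=6
(3, 4): arr[3]=10 > arr[4]=9
(3, 5): arr[3]=10 > arr[5]=6
(4, 5): arr[4]=9 > arr[5]=6

Total inversions: 5

The array has 5 inversion(s): (0,1), (2,5), (3,4), (3,5), (4,5). Each pair (i,j) satisfies i < j and arr[i] > arr[j].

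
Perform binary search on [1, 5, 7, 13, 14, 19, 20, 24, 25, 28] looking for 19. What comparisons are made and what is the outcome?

Binary search for 19 in [1, 5, 7, 13, 14, 19, 20, 24, 25, 28]:

lo=0, hi=9, mid=4, arr[mid]=14 -> 14 < 19, search right half
lo=5, hi=9, mid=7, arr[mid]=24 -> 24 > 19, search left half
lo=5, hi=6, mid=5, arr[mid]=19 -> Found target at index 5!

Binary search finds 19 at index 5 after 3 comparisons. The search repeatedly halves the search space by comparing with the middle element.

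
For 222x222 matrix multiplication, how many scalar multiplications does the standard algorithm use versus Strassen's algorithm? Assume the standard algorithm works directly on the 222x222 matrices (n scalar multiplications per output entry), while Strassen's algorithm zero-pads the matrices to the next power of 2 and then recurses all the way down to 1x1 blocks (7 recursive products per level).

Matrix multiplication for 222x222 matrices:

Strassen's algorithm requires power-of-2 dimensions. Pad 222x222 to 256x256 (next power of 2).

Standard algorithm: 222^3 = 10941048 multiplications
Strassen's algorithm: 7^(log2(256)) = 7^8 = 5764801 multiplications
Savings: 10941048 - 5764801 = 5176247 multiplications

Standard: 10941048 multiplications (222^3). Strassen: 5764801 multiplications (7^8, after padding to 256x256). Strassen reduces 8 recursive multiplications to 7 at each level.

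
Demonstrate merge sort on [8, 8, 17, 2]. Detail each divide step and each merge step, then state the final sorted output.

Merge sort trace:

Split: [8, 8, 17, 2] -> [8, 8] and [17, 2]
  Split: [8, 8] -> [8] and [8]
  Merge: [8] + [8] -> [8, 8]
  Split: [17, 2] -> [17] and [2]
  Merge: [17] + [2] -> [2, 17]
Merge: [8, 8] + [2, 17] -> [2, 8, 8, 17]

Final sorted array: [2, 8, 8, 17]

The merge sort proceeds by recursively splitting the array and merging sorted halves.
After all merges, the sorted array is [2, 8, 8, 17].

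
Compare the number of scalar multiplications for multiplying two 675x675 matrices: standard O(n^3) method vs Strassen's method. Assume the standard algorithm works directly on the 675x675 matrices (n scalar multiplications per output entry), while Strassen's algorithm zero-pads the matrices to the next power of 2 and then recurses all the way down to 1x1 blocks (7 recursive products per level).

Matrix multiplication for 675x675 matrices:

Strassen's algorithm requires power-of-2 dimensions. Pad 675x675 to 1024x1024 (next power of 2).

Standard algorithm: 675^3 = 307546875 multiplications
Strassen's algorithm: 7^(log2(1024)) = 7^10 = 282475249 multiplications
Savings: 307546875 - 282475249 = 25071626 multiplications

Standard: 307546875 multiplications (675^3). Strassen: 282475249 multiplications (7^10, after padding to 1024x1024). Strassen reduces 8 recursive multiplications to 7 at each level.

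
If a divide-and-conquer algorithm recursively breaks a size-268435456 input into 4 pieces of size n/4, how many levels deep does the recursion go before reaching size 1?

For divide and conquer with division factor 4:

Problem sizes at each level:
Level 0: 268435456
Level 1: 67108864
Level 2: 16777216
Level 3: 4194304
Level 4: 1048576
Level 5: 262144
Level 6: 65536
Level 7: 16384
Level 8: 4096
Level 9: 1024
Level 10: 256
Level 11: 64
Level 12: 16
Level 13: 4
Level 14: 1

The root is level 0 and the size-1 base case is level 14 (the tree spans levels 0 through 14, i.e. 15 levels counting the root), so the depth is the number of divisions: log_4(268435456) = 14

The recursion tree depth is log_4(268435456) = 14. At each level, the problem size is divided by 4, so it takes 14 divisions to reduce to a base case of size 1. The algorithm makes 4 recursive calls at each level.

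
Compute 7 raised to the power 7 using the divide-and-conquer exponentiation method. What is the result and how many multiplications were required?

Computing 7^7 by squaring (build up from 7^1; each line after the first costs one multiplication):

7^1 = 7
7^2 = (7^1)^2 = 7^2 = 49
7^3 = 7 * 7^2 = 7 * 49 = 343
7^6 = (7^3)^2 = 343^2 = 117649
7^7 = 7 * 7^6 = 7 * 117649 = 823543

Result: 823543
Multiplications needed: 4 (4 lines after 7^1)

7^7 = 823543. Using exponentiation by squaring, this requires 4 multiplications. The key idea: if the exponent is even, square the half-power; if odd, multiply by the base once.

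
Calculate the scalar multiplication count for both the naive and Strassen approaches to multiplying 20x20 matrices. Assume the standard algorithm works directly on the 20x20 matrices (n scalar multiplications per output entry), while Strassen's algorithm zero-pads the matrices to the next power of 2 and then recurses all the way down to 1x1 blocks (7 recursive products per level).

Matrix multiplication for 20x20 matrices:

Strassen's algorithm requires power-of-2 dimensions. Pad 20x20 to 32x32 (next power of 2).

Standard algorithm: 20^3 = 8000 multiplications
Strassen's algorithm: 7^(log2(32)) = 7^5 = 16807 multiplications
Difference: 8000 - 16807 = -8807 (Strassen uses MORE here due to padding overhead — for small or just-over-power-of-2 n, padding can outweigh the per-level savings)

Standard: 8000 multiplications (20^3). Strassen: 16807 multiplications (7^5, after padding to 32x32). Strassen reduces 8 recursive multiplications to 7 at each level.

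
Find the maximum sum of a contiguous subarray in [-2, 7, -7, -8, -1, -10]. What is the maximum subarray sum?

Using Kadane's algorithm on [-2, 7, -7, -8, -1, -10]:

Scanning through the array:
Position 1 (value 7): max_ending_here = 7, max_so_far = 7
Position 2 (value -7): max_ending_here = 0, max_so_far = 7
Position 3 (value -8): max_ending_here = -8, max_so_far = 7
Position 4 (value -1): max_ending_here = -1, max_so_far = 7
Position 5 (value -10): max_ending_here = -10, max_so_far = 7

Maximum subarray: [7]
Maximum sum: 7

The maximum subarray is [7] with sum 7. This subarray runs from index 1 to index 1.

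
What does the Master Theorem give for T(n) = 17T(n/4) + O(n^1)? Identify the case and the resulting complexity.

Master Theorem for T(n) = 17T(n/4) + O(n^1):

a = 17, b = 4, c = 1
log_b(a) = log_4(17) = 2.0437

Case 1: c = 1 < log_4(17) = 2.0437
T(n) = O(n^(log_4 17))

For T(n) = 17T(n/4) + O(n^1): log_4(17) = 2.0437. This is Case 1 of the Master Theorem (c < log_b(a), work dominated by leaves), giving O(n^(log_4 17)).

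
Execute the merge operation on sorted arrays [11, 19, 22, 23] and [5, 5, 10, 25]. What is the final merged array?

Merging process:

Compare 11 vs 5: take 5 from right. Merged: [5]
Compare 11 vs 5: take 5 from right. Merged: [5, 5]
Compare 11 vs 10: take 10 from right. Merged: [5, 5, 10]
Compare 11 vs 25: take 11 from left. Merged: [5, 5, 10, 11]
Compare 19 vs 25: take 19 from left. Merged: [5, 5, 10, 11, 19]
Compare 22 vs 25: take 22 from left. Merged: [5, 5, 10, 11, 19, 22]
Compare 23 vs 25: take 23 from left. Merged: [5, 5, 10, 11, 19, 22, 23]
Append remaining from right: [25]. Merged: [5, 5, 10, 11, 19, 22, 23, 25]

Final merged array: [5, 5, 10, 11, 19, 22, 23, 25]
Total comparisons: 7

The merged array is [5, 5, 10, 11, 19, 22, 23, 25], requiring 7 comparisons. The merge step runs in O(n) time where n is the total number of elements.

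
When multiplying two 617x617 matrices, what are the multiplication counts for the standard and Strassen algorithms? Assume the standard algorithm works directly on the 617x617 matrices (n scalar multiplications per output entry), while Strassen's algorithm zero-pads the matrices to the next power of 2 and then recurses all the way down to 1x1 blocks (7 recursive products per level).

Matrix multiplication for 617x617 matrices:

Strassen's algorithm requires power-of-2 dimensions. Pad 617x617 to 1024x1024 (next power of 2).

Standard algorithm: 617^3 = 234885113 multiplications
Strassen's algorithm: 7^(log2(1024)) = 7^10 = 282475249 multiplications
Difference: 234885113 - 282475249 = -47590136 (Strassen uses MORE here due to padding overhead — for small or just-over-power-of-2 n, padding can outweigh the per-level savings)

Standard: 234885113 multiplications (617^3). Strassen: 282475249 multiplications (7^10, after padding to 1024x1024). Strassen reduces 8 recursive multiplications to 7 at each level.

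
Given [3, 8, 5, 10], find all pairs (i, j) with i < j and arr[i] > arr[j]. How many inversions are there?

Finding inversions in [3, 8, 5, 10]:

(1, 2): arr[1]=8 > arr[2]=5

Total inversions: 1

The array has 1 inversion(s): (1,2). Each pair (i,j) satisfies i < j and arr[i] > arr[j].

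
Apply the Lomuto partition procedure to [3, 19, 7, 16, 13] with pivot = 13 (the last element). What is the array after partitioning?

Lomuto partition with pivot = 13:

Initial array: [3, 19, 7, 16, 13]

arr[0]=3 <= 13: swap with position 0, array becomes [3, 19, 7, 16, 13]
arr[1]=19 > 13: no swap
arr[2]=7 <= 13: swap with position 1, array becomes [3, 7, 19, 16, 13]
arr[3]=16 > 13: no swap

Place pivot at position 2: [3, 7, 13, 16, 19]
Pivot position: 2

After partitioning with pivot 13, the array becomes [3, 7, 13, 16, 19]. The pivot is placed at index 2. All elements to the left of the pivot are <= 13, and all elements to the right are > 13.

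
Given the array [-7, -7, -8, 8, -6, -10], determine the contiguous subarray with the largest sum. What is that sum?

Using Kadane's algorithm on [-7, -7, -8, 8, -6, -10]:

Scanning through the array:
Position 1 (value -7): max_ending_here = -7, max_so_far = -7
Position 2 (value -8): max_ending_here = -8, max_so_far = -7
Position 3 (value 8): max_ending_here = 8, max_so_far = 8
Position 4 (value -6): max_ending_here = 2, max_so_far = 8
Position 5 (value -10): max_ending_here = -8, max_so_far = 8

Maximum subarray: [8]
Maximum sum: 8

The maximum subarray is [8] with sum 8. This subarray runs from index 3 to index 3.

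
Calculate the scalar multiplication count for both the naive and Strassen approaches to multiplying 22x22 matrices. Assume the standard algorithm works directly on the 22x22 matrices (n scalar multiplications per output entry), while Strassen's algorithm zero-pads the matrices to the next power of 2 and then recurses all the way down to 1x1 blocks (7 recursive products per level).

Matrix multiplication for 22x22 matrices:

Strassen's algorithm requires power-of-2 dimensions. Pad 22x22 to 32x32 (next power of 2).

Standard algorithm: 22^3 = 10648 multiplications
Strassen's algorithm: 7^(log2(32)) = 7^5 = 16807 multiplications
Difference: 10648 - 16807 = -6159 (Strassen uses MORE here due to padding overhead — for small or just-over-power-of-2 n, padding can outweigh the per-level savings)

Standard: 10648 multiplications (22^3). Strassen: 16807 multiplications (7^5, after padding to 32x32). Strassen reduces 8 recursive multiplications to 7 at each level.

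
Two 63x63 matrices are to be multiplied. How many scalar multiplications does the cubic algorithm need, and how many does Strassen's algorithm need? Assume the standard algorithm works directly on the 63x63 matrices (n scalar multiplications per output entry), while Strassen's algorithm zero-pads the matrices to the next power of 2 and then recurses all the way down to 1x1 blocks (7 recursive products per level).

Matrix multiplication for 63x63 matrices:

Strassen's algorithm requires power-of-2 dimensions. Pad 63x63 to 64x64 (next power of 2).

Standard algorithm: 63^3 = 250047 multiplications
Strassen's algorithm: 7^(log2(64)) = 7^6 = 117649 multiplications
Savings: 250047 - 117649 = 132398 multiplications

Standard: 250047 multiplications (63^3). Strassen: 117649 multiplications (7^6, after padding to 64x64). Strassen reduces 8 recursive multiplications to 7 at each level.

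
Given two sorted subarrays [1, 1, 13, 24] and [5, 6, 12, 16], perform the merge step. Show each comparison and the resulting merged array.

Merging process:

Compare 1 vs 5: take 1 from left. Merged: [1]
Compare 1 vs 5: take 1 from left. Merged: [1, 1]
Compare 13 vs 5: take 5 from right. Merged: [1, 1, 5]
Compare 13 vs 6: take 6 from right. Merged: [1, 1, 5, 6]
Compare 13 vs 12: take 12 from right. Merged: [1, 1, 5, 6, 12]
Compare 13 vs 16: take 13 from left. Merged: [1, 1, 5, 6, 12, 13]
Compare 24 vs 16: take 16 from right. Merged: [1, 1, 5, 6, 12, 13, 16]
Append remaining from left: [24]. Merged: [1, 1, 5, 6, 12, 13, 16, 24]

Final merged array: [1, 1, 5, 6, 12, 13, 16, 24]
Total comparisons: 7

The merged array is [1, 1, 5, 6, 12, 13, 16, 24], requiring 7 comparisons. The merge step runs in O(n) time where n is the total number of elements.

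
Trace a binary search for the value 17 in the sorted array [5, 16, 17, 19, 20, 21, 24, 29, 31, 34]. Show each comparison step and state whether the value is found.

Binary search for 17 in [5, 16, 17, 19, 20, 21, 24, 29, 31, 34]:

lo=0, hi=9, mid=4, arr[mid]=20 -> 20 > 17, search left half
lo=0, hi=3, mid=1, arr[mid]=16 -> 16 < 17, search right half
lo=2, hi=3, mid=2, arr[mid]=17 -> Found target at index 2!

Binary search finds 17 at index 2 after 3 comparisons. The search repeatedly halves the search space by comparing with the middle element.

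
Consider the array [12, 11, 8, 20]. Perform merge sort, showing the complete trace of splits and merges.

Merge sort trace:

Split: [12, 11, 8, 20] -> [12, 11] and [8, 20]
  Split: [12, 11] -> [12] and [11]
  Merge: [12] + [11] -> [11, 12]
  Split: [8, 20] -> [8] and [20]
  Merge: [8] + [20] -> [8, 20]
Merge: [11, 12] + [8, 20] -> [8, 11, 12, 20]

Final sorted array: [8, 11, 12, 20]

The merge sort proceeds by recursively splitting the array and merging sorted halves.
After all merges, the sorted array is [8, 11, 12, 20].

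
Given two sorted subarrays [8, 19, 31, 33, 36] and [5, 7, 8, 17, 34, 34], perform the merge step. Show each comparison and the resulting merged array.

Merging process:

Compare 8 vs 5: take 5 from right. Merged: [5]
Compare 8 vs 7: take 7 from right. Merged: [5, 7]
Compare 8 vs 8: take 8 from left. Merged: [5, 7, 8]
Compare 19 vs 8: take 8 from right. Merged: [5, 7, 8, 8]
Compare 19 vs 17: take 17 from right. Merged: [5, 7, 8, 8, 17]
Compare 19 vs 34: take 19 from left. Merged: [5, 7, 8, 8, 17, 19]
Compare 31 vs 34: take 31 from left. Merged: [5, 7, 8, 8, 17, 19, 31]
Compare 33 vs 34: take 33 from left. Merged: [5, 7, 8, 8, 17, 19, 31, 33]
Compare 36 vs 34: take 34 from right. Merged: [5, 7, 8, 8, 17, 19, 31, 33, 34]
Compare 36 vs 34: take 34 from right. Merged: [5, 7, 8, 8, 17, 19, 31, 33, 34, 34]
Append remaining from left: [36]. Merged: [5, 7, 8, 8, 17, 19, 31, 33, 34, 34, 36]

Final merged array: [5, 7, 8, 8, 17, 19, 31, 33, 34, 34, 36]
Total comparisons: 10

The merged array is [5, 7, 8, 8, 17, 19, 31, 33, 34, 34, 36], requiring 10 comparisons. The merge step runs in O(n) time where n is the total number of elements.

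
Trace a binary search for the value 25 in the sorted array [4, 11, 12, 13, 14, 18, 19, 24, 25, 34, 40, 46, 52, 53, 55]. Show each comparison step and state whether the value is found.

Binary search for 25 in [4, 11, 12, 13, 14, 18, 19, 24, 25, 34, 40, 46, 52, 53, 55]:

lo=0, hi=14, mid=7, arr[mid]=24 -> 24 < 25, search right half
lo=8, hi=14, mid=11, arr[mid]=46 -> 46 > 25, search left half
lo=8, hi=10, mid=9, arr[mid]=34 -> 34 > 25, search left half
lo=8, hi=8, mid=8, arr[mid]=25 -> Found target at index 8!

Binary search finds 25 at index 8 after 4 comparisons. The search repeatedly halves the search space by comparing with the middle element.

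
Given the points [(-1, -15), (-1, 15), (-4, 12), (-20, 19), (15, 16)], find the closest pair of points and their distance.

Computing all pairwise distances among 5 points:

d((-1, -15), (-1, 15)) = 30.0
d((-1, -15), (-4, 12)) = 27.1662
d((-1, -15), (-20, 19)) = 38.9487
d((-1, -15), (15, 16)) = 34.8855
d((-1, 15), (-4, 12)) = 4.2426 <-- minimum
d((-1, 15), (-20, 19)) = 19.4165
d((-1, 15), (15, 16)) = 16.0312
d((-4, 12), (-20, 19)) = 17.4642
d((-4, 12), (15, 16)) = 19.4165
d((-20, 19), (15, 16)) = 35.1283

Closest pair: (-1, 15) and (-4, 12) with distance 4.2426

The closest pair is (-1, 15) and (-4, 12) with Euclidean distance 4.2426. For 5 points, brute-force pairwise comparison is shown above. For large n, the divide-and-conquer algorithm (sort by x, recurse on halves, check the dividing strip) achieves O(n log n).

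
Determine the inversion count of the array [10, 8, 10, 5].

Finding inversions in [10, 8, 10, 5]:

(0, 1): arr[0]=10 > arr[1]=8
(0, 3): arr[0]=10 > arr[3]=5
(1, 3): arr[1]=8 > arr[3]=5
(2, 3): arr[2]=10 > arr[3]=5

Total inversions: 4

The array has 4 inversion(s): (0,1), (0,3), (1,3), (2,3). Each pair (i,j) satisfies i < j and arr[i] > arr[j].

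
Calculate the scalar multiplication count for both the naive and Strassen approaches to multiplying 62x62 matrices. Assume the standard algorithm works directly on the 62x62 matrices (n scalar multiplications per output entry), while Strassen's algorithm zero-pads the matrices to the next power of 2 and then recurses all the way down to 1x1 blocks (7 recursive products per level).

Matrix multiplication for 62x62 matrices:

Strassen's algorithm requires power-of-2 dimensions. Pad 62x62 to 64x64 (next power of 2).

Standard algorithm: 62^3 = 238328 multiplications
Strassen's algorithm: 7^(log2(64)) = 7^6 = 117649 multiplications
Savings: 238328 - 117649 = 120679 multiplications

Standard: 238328 multiplications (62^3). Strassen: 117649 multiplications (7^6, after padding to 64x64). Strassen reduces 8 recursive multiplications to 7 at each level.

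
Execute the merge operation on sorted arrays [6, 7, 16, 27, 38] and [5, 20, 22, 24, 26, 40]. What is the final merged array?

Merging process:

Compare 6 vs 5: take 5 from right. Merged: [5]
Compare 6 vs 20: take 6 from left. Merged: [5, 6]
Compare 7 vs 20: take 7 from left. Merged: [5, 6, 7]
Compare 16 vs 20: take 16 from left. Merged: [5, 6, 7, 16]
Compare 27 vs 20: take 20 from right. Merged: [5, 6, 7, 16, 20]
Compare 27 vs 22: take 22 from right. Merged: [5, 6, 7, 16, 20, 22]
Compare 27 vs 24: take 24 from right. Merged: [5, 6, 7, 16, 20, 22, 24]
Compare 27 vs 26: take 26 from right. Merged: [5, 6, 7, 16, 20, 22, 24, 26]
Compare 27 vs 40: take 27 from left. Merged: [5, 6, 7, 16, 20, 22, 24, 26, 27]
Compare 38 vs 40: take 38 from left. Merged: [5, 6, 7, 16, 20, 22, 24, 26, 27, 38]
Append remaining from right: [40]. Merged: [5, 6, 7, 16, 20, 22, 24, 26, 27, 38, 40]

Final merged array: [5, 6, 7, 16, 20, 22, 24, 26, 27, 38, 40]
Total comparisons: 10

The merged array is [5, 6, 7, 16, 20, 22, 24, 26, 27, 38, 40], requiring 10 comparisons. The merge step runs in O(n) time where n is the total number of elements.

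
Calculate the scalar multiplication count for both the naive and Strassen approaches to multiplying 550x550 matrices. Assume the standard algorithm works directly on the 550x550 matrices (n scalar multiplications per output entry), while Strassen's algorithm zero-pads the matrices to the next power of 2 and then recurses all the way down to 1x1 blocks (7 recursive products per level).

Matrix multiplication for 550x550 matrices:

Strassen's algorithm requires power-of-2 dimensions. Pad 550x550 to 1024x1024 (next power of 2).

Standard algorithm: 550^3 = 166375000 multiplications
Strassen's algorithm: 7^(log2(1024)) = 7^10 = 282475249 multiplications
Difference: 166375000 - 282475249 = -116100249 (Strassen uses MORE here due to padding overhead — for small or just-over-power-of-2 n, padding can outweigh the per-level savings)

Standard: 166375000 multiplications (550^3). Strassen: 282475249 multiplications (7^10, after padding to 1024x1024). Strassen reduces 8 recursive multiplications to 7 at each level.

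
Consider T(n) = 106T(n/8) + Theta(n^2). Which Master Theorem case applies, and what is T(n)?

Master Theorem for T(n) = 106T(n/8) + O(n^2):

a = 106, b = 8, c = 2
log_b(a) = log_8(106) = 2.2426

Case 1: c = 2 < log_8(106) = 2.2426
T(n) = O(n^(log_8 106))

For T(n) = 106T(n/8) + O(n^2): log_8(106) = 2.2426. This is Case 1 of the Master Theorem (c < log_b(a), work dominated by leaves), giving O(n^(log_8 106)).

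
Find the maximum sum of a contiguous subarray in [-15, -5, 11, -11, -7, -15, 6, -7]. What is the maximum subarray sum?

Using Kadane's algorithm on [-15, -5, 11, -11, -7, -15, 6, -7]:

Scanning through the array:
Position 1 (value -5): max_ending_here = -5, max_so_far = -5
Position 2 (value 11): max_ending_here = 11, max_so_far = 11
Position 3 (value -11): max_ending_here = 0, max_so_far = 11
Position 4 (value -7): max_ending_here = -7, max_so_far = 11
Position 5 (value -15): max_ending_here = -15, max_so_far = 11
Position 6 (value 6): max_ending_here = 6, max_so_far = 11
Position 7 (value -7): max_ending_here = -1, max_so_far = 11

Maximum subarray: [11]
Maximum sum: 11

The maximum subarray is [11] with sum 11. This subarray runs from index 2 to index 2.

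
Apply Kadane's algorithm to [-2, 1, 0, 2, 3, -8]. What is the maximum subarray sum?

Using Kadane's algorithm on [-2, 1, 0, 2, 3, -8]:

Scanning through the array:
Position 1 (value 1): max_ending_here = 1, max_so_far = 1
Position 2 (value 0): max_ending_here = 1, max_so_far = 1
Position 3 (value 2): max_ending_here = 3, max_so_far = 3
Position 4 (value 3): max_ending_here = 6, max_so_far = 6
Position 5 (value -8): max_ending_here = -2, max_so_far = 6

Maximum subarray: [1, 0, 2, 3]
Maximum sum: 6

The maximum subarray is [1, 0, 2, 3] with sum 6. This subarray runs from index 1 to index 4.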